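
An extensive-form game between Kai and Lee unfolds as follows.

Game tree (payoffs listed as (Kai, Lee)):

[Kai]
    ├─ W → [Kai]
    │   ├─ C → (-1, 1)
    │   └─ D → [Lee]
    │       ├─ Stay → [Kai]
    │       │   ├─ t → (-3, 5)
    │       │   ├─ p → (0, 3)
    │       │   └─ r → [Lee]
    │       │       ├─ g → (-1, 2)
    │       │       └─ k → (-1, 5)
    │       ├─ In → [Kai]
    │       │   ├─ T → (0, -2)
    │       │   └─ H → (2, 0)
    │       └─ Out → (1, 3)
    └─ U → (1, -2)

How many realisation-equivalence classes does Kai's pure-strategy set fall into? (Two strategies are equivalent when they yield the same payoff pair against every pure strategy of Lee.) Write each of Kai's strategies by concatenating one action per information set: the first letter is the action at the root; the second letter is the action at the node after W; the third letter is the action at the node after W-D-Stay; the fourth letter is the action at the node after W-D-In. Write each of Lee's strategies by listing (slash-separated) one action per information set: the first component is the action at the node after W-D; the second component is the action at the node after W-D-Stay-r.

Kai has 24 pure strategies: WCtT, WCtH, WCpT, WCpH, WCrT, WCrH, WDtT, WDtH, WDpT, WDpH, WDrT, WDrH, UCtT, UCtH, UCpT, UCpH, UCrT, UCrH, UDtT, UDtH, UDpT, UDpH, UDrT, UDrH. Columns: Stay/g, Stay/k, In/g, In/k, Out/g, Out/k.
{WCtT, WCtH, WCpT, WCpH, WCrT, WCrH} → row (-1,1) (-1,1) (-1,1) (-1,1) (-1,1) (-1,1)
{WDtT} → row (-3,5) (-3,5) (0,-2) (0,-2) (1,3) (1,3)
{WDtH} → row (-3,5) (-3,5) (2,0) (2,0) (1,3) (1,3)
{WDpT} → row (0,3) (0,3) (0,-2) (0,-2) (1,3) (1,3)
{WDpH} → row (0,3) (0,3) (2,0) (2,0) (1,3) (1,3)
{WDrT} → row (-1,2) (-1,5) (0,-2) (0,-2) (1,3) (1,3)
{WDrH} → row (-1,2) (-1,5) (2,0) (2,0) (1,3) (1,3)
{UCtT, UCtH, UCpT, UCpH, UCrT, UCrH, UDtT, UDtH, UDpT, UDpH, UDrT, UDrH} → row (1,-2) (1,-2) (1,-2) (1,-2) (1,-2) (1,-2)
That's 8 distinct rows out of 24 strategies.

8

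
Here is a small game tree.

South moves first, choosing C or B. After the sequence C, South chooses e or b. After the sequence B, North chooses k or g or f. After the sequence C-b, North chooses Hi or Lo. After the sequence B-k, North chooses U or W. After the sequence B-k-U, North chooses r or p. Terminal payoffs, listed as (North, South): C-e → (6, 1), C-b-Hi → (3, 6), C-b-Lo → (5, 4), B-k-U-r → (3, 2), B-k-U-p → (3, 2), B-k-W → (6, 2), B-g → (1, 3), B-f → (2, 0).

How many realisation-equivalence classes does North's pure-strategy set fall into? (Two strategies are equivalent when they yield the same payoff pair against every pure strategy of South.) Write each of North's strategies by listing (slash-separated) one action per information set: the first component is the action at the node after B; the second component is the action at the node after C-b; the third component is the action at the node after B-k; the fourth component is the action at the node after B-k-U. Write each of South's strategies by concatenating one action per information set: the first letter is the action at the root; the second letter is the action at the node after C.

8

North has 24 pure strategies: k/Hi/U/r, k/Hi/U/p, k/Hi/W/r, k/Hi/W/p, k/Lo/U/r, k/Lo/U/p, k/Lo/W/r, k/Lo/W/p, g/Hi/U/r, g/Hi/U/p, g/Hi/W/r, g/Hi/W/p, g/Lo/U/r, g/Lo/U/p, g/Lo/W/r, g/Lo/W/p, f/Hi/U/r, f/Hi/U/p, f/Hi/W/r, f/Hi/W/p, f/Lo/U/r, f/Lo/U/p, f/Lo/W/r, f/Lo/W/p. Columns: Ce, Cb, Be, Bb.
{k/Hi/U/r, k/Hi/U/p} → row (6,1) (3,6) (3,2) (3,2)
{k/Hi/W/r, k/Hi/W/p} → row (6,1) (3,6) (6,2) (6,2)
{k/Lo/U/r, k/Lo/U/p} → row (6,1) (5,4) (3,2) (3,2)
{k/Lo/W/r, k/Lo/W/p} → row (6,1) (5,4) (6,2) (6,2)
{g/Hi/U/r, g/Hi/U/p, g/Hi/W/r, g/Hi/W/p} → row (6,1) (3,6) (1,3) (1,3)
{g/Lo/U/r, g/Lo/U/p, g/Lo/W/r, g/Lo/W/p} → row (6,1) (5,4) (1,3) (1,3)
{f/Hi/U/r, f/Hi/U/p, f/Hi/W/r, f/Hi/W/p} → row (6,1) (3,6) (2,0) (2,0)
{f/Lo/U/r, f/Lo/U/p, f/Lo/W/r, f/Lo/W/p} → row (6,1) (5,4) (2,0) (2,0)
That's 8 distinct rows out of 24 strategies.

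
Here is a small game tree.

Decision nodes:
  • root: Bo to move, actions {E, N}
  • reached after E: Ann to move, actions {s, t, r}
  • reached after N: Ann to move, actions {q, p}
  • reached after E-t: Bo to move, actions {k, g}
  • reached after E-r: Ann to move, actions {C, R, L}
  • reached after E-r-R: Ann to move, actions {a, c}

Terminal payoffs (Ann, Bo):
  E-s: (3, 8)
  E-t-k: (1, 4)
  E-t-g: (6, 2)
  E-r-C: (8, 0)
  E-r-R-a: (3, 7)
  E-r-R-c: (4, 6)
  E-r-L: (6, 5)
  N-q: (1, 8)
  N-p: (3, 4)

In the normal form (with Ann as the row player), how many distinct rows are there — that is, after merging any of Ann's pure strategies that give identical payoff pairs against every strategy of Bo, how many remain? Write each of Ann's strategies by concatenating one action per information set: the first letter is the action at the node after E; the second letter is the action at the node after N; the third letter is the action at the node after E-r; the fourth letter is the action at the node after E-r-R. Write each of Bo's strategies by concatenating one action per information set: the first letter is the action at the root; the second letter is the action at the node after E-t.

12

Ann has 36 pure strategies: sqCa, sqCc, sqRa, sqRc, sqLa, sqLc, spCa, spCc, spRa, spRc, spLa, spLc, tqCa, tqCc, tqRa, tqRc, tqLa, tqLc, tpCa, tpCc, tpRa, tpRc, tpLa, tpLc, rqCa, rqCc, rqRa, rqRc, rqLa, rqLc, rpCa, rpCc, rpRa, rpRc, rpLa, rpLc. Columns: Ek, Eg, Nk, Ng.
{sqCa, sqCc, sqRa, sqRc, sqLa, sqLc} → row (3,8) (3,8) (1,8) (1,8)
{spCa, spCc, spRa, spRc, spLa, spLc} → row (3,8) (3,8) (3,4) (3,4)
{tqCa, tqCc, tqRa, tqRc, tqLa, tqLc} → row (1,4) (6,2) (1,8) (1,8)
{tpCa, tpCc, tpRa, tpRc, tpLa, tpLc} → row (1,4) (6,2) (3,4) (3,4)
{rqCa, rqCc} → row (8,0) (8,0) (1,8) (1,8)
{rqRa} → row (3,7) (3,7) (1,8) (1,8)
{rqRc} → row (4,6) (4,6) (1,8) (1,8)
{rqLa, rqLc} → row (6,5) (6,5) (1,8) (1,8)
{rpCa, rpCc} → row (8,0) (8,0) (3,4) (3,4)
{rpRa} → row (3,7) (3,7) (3,4) (3,4)
{rpRc} → row (4,6) (4,6) (3,4) (3,4)
{rpLa, rpLc} → row (6,5) (6,5) (3,4) (3,4)
That's 12 distinct rows out of 36 strategies.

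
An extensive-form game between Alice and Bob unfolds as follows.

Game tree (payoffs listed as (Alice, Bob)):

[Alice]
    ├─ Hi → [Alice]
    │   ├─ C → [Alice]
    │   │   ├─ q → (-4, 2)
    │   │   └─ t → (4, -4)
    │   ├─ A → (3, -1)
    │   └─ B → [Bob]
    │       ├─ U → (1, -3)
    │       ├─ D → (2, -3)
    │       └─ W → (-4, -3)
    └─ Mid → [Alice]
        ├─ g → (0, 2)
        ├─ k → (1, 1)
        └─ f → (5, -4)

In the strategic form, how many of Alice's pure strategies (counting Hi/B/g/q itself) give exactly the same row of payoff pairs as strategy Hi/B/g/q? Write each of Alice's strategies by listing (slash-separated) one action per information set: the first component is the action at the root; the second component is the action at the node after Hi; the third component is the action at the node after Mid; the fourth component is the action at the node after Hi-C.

Row for Hi/B/g/q (columns U, D, W): (1,-3) (2,-3) (-4,-3).
Under Hi/B/g/q, Alice's choice at the node after Mid and at the node after Hi-C can never be reached regardless of what Bob does, so varying those choices leaves every outcome unchanged.
Holding the reachable choices fixed and varying the unreachable ones freely already gives 3 × 2 = 6 equivalent strategies.
No other strategy reproduces this row, so those 6 are the full class: Hi/B/g/q, Hi/B/g/t, Hi/B/k/q, Hi/B/k/t, Hi/B/f/q, Hi/B/f/t.

6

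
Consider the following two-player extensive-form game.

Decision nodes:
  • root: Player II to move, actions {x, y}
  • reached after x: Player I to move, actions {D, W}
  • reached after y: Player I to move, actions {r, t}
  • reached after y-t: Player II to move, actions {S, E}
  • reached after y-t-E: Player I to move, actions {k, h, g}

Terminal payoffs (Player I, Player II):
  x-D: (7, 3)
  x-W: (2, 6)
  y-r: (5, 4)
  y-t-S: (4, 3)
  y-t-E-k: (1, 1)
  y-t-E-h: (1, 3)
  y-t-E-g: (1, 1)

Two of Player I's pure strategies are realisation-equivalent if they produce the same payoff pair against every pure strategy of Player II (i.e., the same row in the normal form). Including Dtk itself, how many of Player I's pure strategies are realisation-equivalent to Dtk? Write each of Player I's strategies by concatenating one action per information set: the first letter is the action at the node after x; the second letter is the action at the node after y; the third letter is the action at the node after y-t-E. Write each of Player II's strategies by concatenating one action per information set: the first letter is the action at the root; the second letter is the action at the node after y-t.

Row for Dtk (columns xS, xE, yS, yE): (7,3) (7,3) (4,3) (1,1).
Every one of Player I's information sets is on the play path for some reply by Player II when Player I follows Dtk.
Even so, Dtg happens to produce the same payoff in every column — so 2 strategies share this row.

2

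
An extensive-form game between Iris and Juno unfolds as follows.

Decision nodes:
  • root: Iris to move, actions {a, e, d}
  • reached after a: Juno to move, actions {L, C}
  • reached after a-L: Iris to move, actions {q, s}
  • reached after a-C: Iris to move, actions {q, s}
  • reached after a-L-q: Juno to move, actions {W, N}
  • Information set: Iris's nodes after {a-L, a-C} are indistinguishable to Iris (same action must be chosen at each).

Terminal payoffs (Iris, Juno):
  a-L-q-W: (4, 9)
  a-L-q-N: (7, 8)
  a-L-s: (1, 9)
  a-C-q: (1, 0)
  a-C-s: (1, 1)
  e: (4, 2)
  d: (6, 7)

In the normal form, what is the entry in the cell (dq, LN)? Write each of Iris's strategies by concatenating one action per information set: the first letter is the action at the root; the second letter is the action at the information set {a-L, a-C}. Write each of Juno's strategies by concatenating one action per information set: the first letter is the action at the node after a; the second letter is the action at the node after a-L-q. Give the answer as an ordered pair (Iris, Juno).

Trace the play path from the root:
  Iris plays d
→ terminal payoff (6, 7).
(Iris's choice at the information set {a-L, a-C} is never reached on this path, so it doesn't affect the outcome.)

(6, 7)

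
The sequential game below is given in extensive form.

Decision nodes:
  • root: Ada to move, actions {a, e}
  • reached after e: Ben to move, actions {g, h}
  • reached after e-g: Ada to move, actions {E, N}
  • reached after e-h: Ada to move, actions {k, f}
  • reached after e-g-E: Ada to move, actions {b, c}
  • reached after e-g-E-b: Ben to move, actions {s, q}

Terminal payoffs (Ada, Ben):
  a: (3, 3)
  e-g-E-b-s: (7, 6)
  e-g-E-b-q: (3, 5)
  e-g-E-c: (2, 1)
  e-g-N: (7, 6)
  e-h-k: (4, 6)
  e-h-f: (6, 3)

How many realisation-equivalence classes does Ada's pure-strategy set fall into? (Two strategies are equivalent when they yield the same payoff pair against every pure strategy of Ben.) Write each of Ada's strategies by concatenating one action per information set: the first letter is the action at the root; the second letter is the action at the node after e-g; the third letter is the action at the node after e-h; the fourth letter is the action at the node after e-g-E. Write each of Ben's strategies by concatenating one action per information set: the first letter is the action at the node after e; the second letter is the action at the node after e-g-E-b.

7

Ada has 16 pure strategies: aEkb, aEkc, aEfb, aEfc, aNkb, aNkc, aNfb, aNfc, eEkb, eEkc, eEfb, eEfc, eNkb, eNkc, eNfb, eNfc. Columns: gs, gq, hs, hq.
{aEkb, aEkc, aEfb, aEfc, aNkb, aNkc, aNfb, aNfc} → row (3,3) (3,3) (3,3) (3,3)
{eEkb} → row (7,6) (3,5) (4,6) (4,6)
{eEkc} → row (2,1) (2,1) (4,6) (4,6)
{eEfb} → row (7,6) (3,5) (6,3) (6,3)
{eEfc} → row (2,1) (2,1) (6,3) (6,3)
{eNkb, eNkc} → row (7,6) (7,6) (4,6) (4,6)
{eNfb, eNfc} → row (7,6) (7,6) (6,3) (6,3)
That's 7 distinct rows out of 16 strategies.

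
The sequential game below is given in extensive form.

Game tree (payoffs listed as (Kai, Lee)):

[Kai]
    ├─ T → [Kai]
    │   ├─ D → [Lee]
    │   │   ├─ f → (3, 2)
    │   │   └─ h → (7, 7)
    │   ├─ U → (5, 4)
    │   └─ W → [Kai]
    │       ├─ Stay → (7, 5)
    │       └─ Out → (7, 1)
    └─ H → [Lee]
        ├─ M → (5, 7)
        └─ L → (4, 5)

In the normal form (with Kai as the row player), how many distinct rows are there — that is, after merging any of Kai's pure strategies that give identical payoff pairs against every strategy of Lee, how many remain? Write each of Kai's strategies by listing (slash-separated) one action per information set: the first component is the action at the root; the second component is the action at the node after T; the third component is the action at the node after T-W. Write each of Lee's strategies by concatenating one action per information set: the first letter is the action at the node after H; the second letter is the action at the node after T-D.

5

Kai has 12 pure strategies: T/D/Stay, T/D/Out, T/U/Stay, T/U/Out, T/W/Stay, T/W/Out, H/D/Stay, H/D/Out, H/U/Stay, H/U/Out, H/W/Stay, H/W/Out. Columns: Mf, Mh, Lf, Lh.
{T/D/Stay, T/D/Out} → row (3,2) (7,7) (3,2) (7,7)
{T/U/Stay, T/U/Out} → row (5,4) (5,4) (5,4) (5,4)
{T/W/Stay} → row (7,5) (7,5) (7,5) (7,5)
{T/W/Out} → row (7,1) (7,1) (7,1) (7,1)
{H/D/Stay, H/D/Out, H/U/Stay, H/U/Out, H/W/Stay, H/W/Out} → row (5,7) (5,7) (4,5) (4,5)
That's 5 distinct rows out of 12 strategies.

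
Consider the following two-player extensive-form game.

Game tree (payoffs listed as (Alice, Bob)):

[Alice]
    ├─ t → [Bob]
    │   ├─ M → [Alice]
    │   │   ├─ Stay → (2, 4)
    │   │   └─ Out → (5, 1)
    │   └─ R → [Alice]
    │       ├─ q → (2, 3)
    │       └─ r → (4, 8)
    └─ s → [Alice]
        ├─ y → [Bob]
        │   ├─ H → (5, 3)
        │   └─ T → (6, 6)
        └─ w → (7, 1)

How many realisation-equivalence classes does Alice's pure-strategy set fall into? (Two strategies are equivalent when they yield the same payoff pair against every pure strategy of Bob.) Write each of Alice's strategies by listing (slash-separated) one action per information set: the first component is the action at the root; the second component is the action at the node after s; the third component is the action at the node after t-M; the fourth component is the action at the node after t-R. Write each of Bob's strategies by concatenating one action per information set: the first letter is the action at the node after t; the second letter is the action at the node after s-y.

Alice has 16 pure strategies: t/y/Stay/q, t/y/Stay/r, t/y/Out/q, t/y/Out/r, t/w/Stay/q, t/w/Stay/r, t/w/Out/q, t/w/Out/r, s/y/Stay/q, s/y/Stay/r, s/y/Out/q, s/y/Out/r, s/w/Stay/q, s/w/Stay/r, s/w/Out/q, s/w/Out/r. Columns: MH, MT, RH, RT.
{t/y/Stay/q, t/w/Stay/q} → row (2,4) (2,4) (2,3) (2,3)
{t/y/Stay/r, t/w/Stay/r} → row (2,4) (2,4) (4,8) (4,8)
{t/y/Out/q, t/w/Out/q} → row (5,1) (5,1) (2,3) (2,3)
{t/y/Out/r, t/w/Out/r} → row (5,1) (5,1) (4,8) (4,8)
{s/y/Stay/q, s/y/Stay/r, s/y/Out/q, s/y/Out/r} → row (5,3) (6,6) (5,3) (6,6)
{s/w/Stay/q, s/w/Stay/r, s/w/Out/q, s/w/Out/r} → row (7,1) (7,1) (7,1) (7,1)
That's 6 distinct rows out of 16 strategies.

6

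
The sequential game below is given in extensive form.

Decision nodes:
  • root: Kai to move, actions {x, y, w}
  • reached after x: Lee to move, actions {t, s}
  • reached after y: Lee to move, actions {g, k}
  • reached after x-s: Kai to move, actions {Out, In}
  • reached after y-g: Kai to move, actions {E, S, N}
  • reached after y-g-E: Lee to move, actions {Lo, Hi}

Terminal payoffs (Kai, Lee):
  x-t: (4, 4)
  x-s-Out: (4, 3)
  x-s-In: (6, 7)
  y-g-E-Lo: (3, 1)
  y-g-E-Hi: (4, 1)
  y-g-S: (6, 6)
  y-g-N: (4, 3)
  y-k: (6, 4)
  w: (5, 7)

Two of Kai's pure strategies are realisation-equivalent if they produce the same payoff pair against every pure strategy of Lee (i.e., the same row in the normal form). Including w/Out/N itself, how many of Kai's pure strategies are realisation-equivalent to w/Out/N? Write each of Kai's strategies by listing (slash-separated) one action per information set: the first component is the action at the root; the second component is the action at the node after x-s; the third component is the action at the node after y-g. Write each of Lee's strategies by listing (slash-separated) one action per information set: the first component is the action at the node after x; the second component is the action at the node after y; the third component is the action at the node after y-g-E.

Row for w/Out/N (columns t/g/Lo, t/g/Hi, t/k/Lo, t/k/Hi, s/g/Lo, s/g/Hi, s/k/Lo, s/k/Hi): (5,7) (5,7) (5,7) (5,7) (5,7) (5,7) (5,7) (5,7).
Under w/Out/N, Kai's choice at the node after x-s and at the node after y-g can never be reached regardless of what Lee does, so varying those choices leaves every outcome unchanged.
Holding the reachable choices fixed and varying the unreachable ones freely already gives 2 × 3 = 6 equivalent strategies.
No other strategy reproduces this row, so those 6 are the full class: w/Out/E, w/Out/S, w/Out/N, w/In/E, w/In/S, w/In/N.

6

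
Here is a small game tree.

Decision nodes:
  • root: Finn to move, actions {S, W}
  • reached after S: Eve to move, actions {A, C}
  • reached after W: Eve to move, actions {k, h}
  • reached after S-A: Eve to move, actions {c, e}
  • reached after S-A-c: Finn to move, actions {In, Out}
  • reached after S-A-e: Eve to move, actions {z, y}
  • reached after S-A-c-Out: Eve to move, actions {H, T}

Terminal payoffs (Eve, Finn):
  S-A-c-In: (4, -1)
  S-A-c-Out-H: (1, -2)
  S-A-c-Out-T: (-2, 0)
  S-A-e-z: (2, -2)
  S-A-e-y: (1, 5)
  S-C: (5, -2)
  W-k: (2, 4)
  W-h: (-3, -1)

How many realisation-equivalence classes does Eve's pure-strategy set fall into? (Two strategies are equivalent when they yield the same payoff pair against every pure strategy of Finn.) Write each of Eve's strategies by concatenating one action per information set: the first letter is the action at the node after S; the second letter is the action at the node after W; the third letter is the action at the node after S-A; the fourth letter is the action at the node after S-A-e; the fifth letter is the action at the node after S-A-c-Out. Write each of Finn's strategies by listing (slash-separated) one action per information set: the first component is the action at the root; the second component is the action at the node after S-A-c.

10

Eve has 32 pure strategies: AkczH, AkczT, AkcyH, AkcyT, AkezH, AkezT, AkeyH, AkeyT, AhczH, AhczT, AhcyH, AhcyT, AhezH, AhezT, AheyH, AheyT, CkczH, CkczT, CkcyH, CkcyT, CkezH, CkezT, CkeyH, CkeyT, ChczH, ChczT, ChcyH, ChcyT, ChezH, ChezT, CheyH, CheyT. Columns: S/In, S/Out, W/In, W/Out.
{AkczH, AkcyH} → row (4,-1) (1,-2) (2,4) (2,4)
{AkczT, AkcyT} → row (4,-1) (-2,0) (2,4) (2,4)
{AkezH, AkezT} → row (2,-2) (2,-2) (2,4) (2,4)
{AkeyH, AkeyT} → row (1,5) (1,5) (2,4) (2,4)
{AhczH, AhcyH} → row (4,-1) (1,-2) (-3,-1) (-3,-1)
{AhczT, AhcyT} → row (4,-1) (-2,0) (-3,-1) (-3,-1)
{AhezH, AhezT} → row (2,-2) (2,-2) (-3,-1) (-3,-1)
{AheyH, AheyT} → row (1,5) (1,5) (-3,-1) (-3,-1)
{CkczH, CkczT, CkcyH, CkcyT, CkezH, CkezT, CkeyH, CkeyT} → row (5,-2) (5,-2) (2,4) (2,4)
{ChczH, ChczT, ChcyH, ChcyT, ChezH, ChezT, CheyH, CheyT} → row (5,-2) (5,-2) (-3,-1) (-3,-1)
That's 10 distinct rows out of 32 strategies.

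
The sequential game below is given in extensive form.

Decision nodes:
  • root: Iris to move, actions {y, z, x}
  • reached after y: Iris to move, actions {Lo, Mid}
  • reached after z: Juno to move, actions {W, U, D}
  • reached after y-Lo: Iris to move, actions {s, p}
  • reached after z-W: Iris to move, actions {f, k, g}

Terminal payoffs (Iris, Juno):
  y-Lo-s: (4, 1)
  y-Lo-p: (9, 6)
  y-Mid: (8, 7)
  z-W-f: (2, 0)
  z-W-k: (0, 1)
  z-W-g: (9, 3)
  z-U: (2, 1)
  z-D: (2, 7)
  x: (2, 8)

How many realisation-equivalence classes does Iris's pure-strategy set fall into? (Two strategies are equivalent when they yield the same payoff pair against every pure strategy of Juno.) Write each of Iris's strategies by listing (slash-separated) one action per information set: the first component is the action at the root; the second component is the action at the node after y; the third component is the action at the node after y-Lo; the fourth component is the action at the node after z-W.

7

Iris has 36 pure strategies: y/Lo/s/f, y/Lo/s/k, y/Lo/s/g, y/Lo/p/f, y/Lo/p/k, y/Lo/p/g, y/Mid/s/f, y/Mid/s/k, y/Mid/s/g, y/Mid/p/f, y/Mid/p/k, y/Mid/p/g, z/Lo/s/f, z/Lo/s/k, z/Lo/s/g, z/Lo/p/f, z/Lo/p/k, z/Lo/p/g, z/Mid/s/f, z/Mid/s/k, z/Mid/s/g, z/Mid/p/f, z/Mid/p/k, z/Mid/p/g, x/Lo/s/f, x/Lo/s/k, x/Lo/s/g, x/Lo/p/f, x/Lo/p/k, x/Lo/p/g, x/Mid/s/f, x/Mid/s/k, x/Mid/s/g, x/Mid/p/f, x/Mid/p/k, x/Mid/p/g. Columns: W, U, D.
{y/Lo/s/f, y/Lo/s/k, y/Lo/s/g} → row (4,1) (4,1) (4,1)
{y/Lo/p/f, y/Lo/p/k, y/Lo/p/g} → row (9,6) (9,6) (9,6)
{y/Mid/s/f, y/Mid/s/k, y/Mid/s/g, y/Mid/p/f, y/Mid/p/k, y/Mid/p/g} → row (8,7) (8,7) (8,7)
{z/Lo/s/f, z/Lo/p/f, z/Mid/s/f, z/Mid/p/f} → row (2,0) (2,1) (2,7)
{z/Lo/s/k, z/Lo/p/k, z/Mid/s/k, z/Mid/p/k} → row (0,1) (2,1) (2,7)
{z/Lo/s/g, z/Lo/p/g, z/Mid/s/g, z/Mid/p/g} → row (9,3) (2,1) (2,7)
{x/Lo/s/f, x/Lo/s/k, x/Lo/s/g, x/Lo/p/f, x/Lo/p/k, x/Lo/p/g, x/Mid/s/f, x/Mid/s/k, x/Mid/s/g, x/Mid/p/f, x/Mid/p/k, x/Mid/p/g} → row (2,8) (2,8) (2,8)
That's 7 distinct rows out of 36 strategies.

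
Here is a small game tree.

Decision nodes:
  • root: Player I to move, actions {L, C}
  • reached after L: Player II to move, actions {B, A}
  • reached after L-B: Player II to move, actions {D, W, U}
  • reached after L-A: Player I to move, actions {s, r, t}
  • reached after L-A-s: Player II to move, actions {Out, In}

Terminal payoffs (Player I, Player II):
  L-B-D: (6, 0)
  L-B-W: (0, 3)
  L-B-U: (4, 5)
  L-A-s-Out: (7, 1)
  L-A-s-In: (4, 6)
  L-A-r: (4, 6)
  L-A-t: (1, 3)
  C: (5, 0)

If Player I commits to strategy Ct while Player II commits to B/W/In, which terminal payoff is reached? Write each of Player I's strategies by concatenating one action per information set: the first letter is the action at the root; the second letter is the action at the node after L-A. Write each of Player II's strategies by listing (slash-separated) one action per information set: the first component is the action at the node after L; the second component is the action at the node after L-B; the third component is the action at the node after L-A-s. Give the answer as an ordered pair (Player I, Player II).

(5, 0)

Trace the play path from the root:
  Player I plays C
→ terminal payoff (5, 0).
(Player I's choice at the node after L-A is never reached on this path, so it doesn't affect the outcome.)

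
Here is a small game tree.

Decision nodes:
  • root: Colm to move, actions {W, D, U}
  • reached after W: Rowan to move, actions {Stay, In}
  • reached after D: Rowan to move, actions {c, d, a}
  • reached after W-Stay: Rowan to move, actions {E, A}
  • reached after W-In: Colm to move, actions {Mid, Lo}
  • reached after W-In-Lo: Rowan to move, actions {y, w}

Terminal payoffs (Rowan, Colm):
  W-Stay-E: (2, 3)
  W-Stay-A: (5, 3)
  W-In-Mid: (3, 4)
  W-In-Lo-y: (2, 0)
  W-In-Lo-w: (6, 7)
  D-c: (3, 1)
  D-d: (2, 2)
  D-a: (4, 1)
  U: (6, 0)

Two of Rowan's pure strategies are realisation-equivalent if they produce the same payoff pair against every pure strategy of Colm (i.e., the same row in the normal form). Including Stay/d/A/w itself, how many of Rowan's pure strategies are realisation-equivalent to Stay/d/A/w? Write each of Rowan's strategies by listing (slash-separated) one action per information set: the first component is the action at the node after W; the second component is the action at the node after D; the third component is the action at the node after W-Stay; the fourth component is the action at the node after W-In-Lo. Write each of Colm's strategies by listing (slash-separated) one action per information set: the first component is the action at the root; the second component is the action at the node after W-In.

Row for Stay/d/A/w (columns W/Mid, W/Lo, D/Mid, D/Lo, U/Mid, U/Lo): (5,3) (5,3) (2,2) (2,2) (6,0) (6,0).
Under Stay/d/A/w, Rowan's choice at the node after W-In-Lo can never be reached regardless of what Colm does, so varying those choices leaves every outcome unchanged.
Holding the reachable choices fixed and varying the unreachable one freely already gives 2 equivalent strategies.
No other strategy reproduces this row, so those 2 are the full class: Stay/d/A/y, Stay/d/A/w.

2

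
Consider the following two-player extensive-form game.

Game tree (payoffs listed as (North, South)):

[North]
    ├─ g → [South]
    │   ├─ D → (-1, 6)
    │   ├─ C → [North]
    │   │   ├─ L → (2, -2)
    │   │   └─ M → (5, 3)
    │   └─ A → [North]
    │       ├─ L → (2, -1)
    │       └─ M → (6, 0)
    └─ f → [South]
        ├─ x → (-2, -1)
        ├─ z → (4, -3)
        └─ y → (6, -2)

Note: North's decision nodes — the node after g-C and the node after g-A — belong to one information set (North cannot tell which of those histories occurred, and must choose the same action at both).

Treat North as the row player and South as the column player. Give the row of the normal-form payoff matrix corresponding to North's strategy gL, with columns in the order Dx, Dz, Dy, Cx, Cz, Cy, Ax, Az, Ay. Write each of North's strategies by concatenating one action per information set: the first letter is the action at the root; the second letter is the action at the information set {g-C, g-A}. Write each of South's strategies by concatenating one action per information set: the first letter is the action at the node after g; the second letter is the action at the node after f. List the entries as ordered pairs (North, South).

vs Dx: North plays g → South plays D at [g] → (-1, 6)
vs Dz: North plays g → South plays D at [g] → (-1, 6)
vs Dy: North plays g → South plays D at [g] → (-1, 6)
vs Cx: North plays g → South plays C at [g] → North plays L at [g-C] → (2, -2)
vs Cz: North plays g → South plays C at [g] → North plays L at [g-C] → (2, -2)
vs Cy: North plays g → South plays C at [g] → North plays L at [g-C] → (2, -2)
vs Ax: North plays g → South plays A at [g] → North plays L at [g-A] → (2, -1)
vs Az: North plays g → South plays A at [g] → North plays L at [g-A] → (2, -1)
vs Ay: North plays g → South plays A at [g] → North plays L at [g-A] → (2, -1)

(-1,6) (-1,6) (-1,6) (2,-2) (2,-2) (2,-2) (2,-1) (2,-1) (2,-1)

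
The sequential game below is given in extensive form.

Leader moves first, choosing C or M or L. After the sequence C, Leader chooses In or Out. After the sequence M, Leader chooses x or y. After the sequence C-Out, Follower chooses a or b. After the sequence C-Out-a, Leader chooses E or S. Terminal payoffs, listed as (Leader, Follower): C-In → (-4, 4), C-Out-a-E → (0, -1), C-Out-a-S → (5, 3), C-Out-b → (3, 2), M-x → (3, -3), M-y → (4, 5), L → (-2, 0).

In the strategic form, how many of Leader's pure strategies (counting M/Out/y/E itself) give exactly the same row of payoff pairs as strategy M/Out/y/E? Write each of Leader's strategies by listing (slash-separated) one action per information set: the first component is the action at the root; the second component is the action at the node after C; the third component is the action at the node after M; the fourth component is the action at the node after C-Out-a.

4

Row for M/Out/y/E (columns a, b): (4,5) (4,5).
Under M/Out/y/E, Leader's choice at the node after C and at the node after C-Out-a can never be reached regardless of what Follower does, so varying those choices leaves every outcome unchanged.
Holding the reachable choices fixed and varying the unreachable ones freely already gives 2 × 2 = 4 equivalent strategies.
No other strategy reproduces this row, so those 4 are the full class: M/In/y/E, M/In/y/S, M/Out/y/E, M/Out/y/S.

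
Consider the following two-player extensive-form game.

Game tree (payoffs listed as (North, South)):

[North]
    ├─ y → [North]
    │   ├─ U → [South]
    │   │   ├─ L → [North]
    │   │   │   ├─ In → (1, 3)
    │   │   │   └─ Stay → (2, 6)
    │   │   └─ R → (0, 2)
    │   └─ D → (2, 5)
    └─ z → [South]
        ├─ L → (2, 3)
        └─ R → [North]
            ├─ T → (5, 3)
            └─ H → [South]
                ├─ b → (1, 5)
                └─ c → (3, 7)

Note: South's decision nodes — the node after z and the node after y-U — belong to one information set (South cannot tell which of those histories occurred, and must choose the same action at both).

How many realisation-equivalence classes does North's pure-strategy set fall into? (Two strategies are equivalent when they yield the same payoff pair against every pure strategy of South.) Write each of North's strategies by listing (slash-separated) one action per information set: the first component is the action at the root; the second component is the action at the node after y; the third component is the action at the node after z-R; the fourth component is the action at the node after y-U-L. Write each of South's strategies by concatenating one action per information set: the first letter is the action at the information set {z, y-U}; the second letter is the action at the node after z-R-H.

North has 16 pure strategies: y/U/T/In, y/U/T/Stay, y/U/H/In, y/U/H/Stay, y/D/T/In, y/D/T/Stay, y/D/H/In, y/D/H/Stay, z/U/T/In, z/U/T/Stay, z/U/H/In, z/U/H/Stay, z/D/T/In, z/D/T/Stay, z/D/H/In, z/D/H/Stay. Columns: Lb, Lc, Rb, Rc.
{y/U/T/In, y/U/H/In} → row (1,3) (1,3) (0,2) (0,2)
{y/U/T/Stay, y/U/H/Stay} → row (2,6) (2,6) (0,2) (0,2)
{y/D/T/In, y/D/T/Stay, y/D/H/In, y/D/H/Stay} → row (2,5) (2,5) (2,5) (2,5)
{z/U/T/In, z/U/T/Stay, z/D/T/In, z/D/T/Stay} → row (2,3) (2,3) (5,3) (5,3)
{z/U/H/In, z/U/H/Stay, z/D/H/In, z/D/H/Stay} → row (2,3) (2,3) (1,5) (3,7)
That's 5 distinct rows out of 16 strategies.

5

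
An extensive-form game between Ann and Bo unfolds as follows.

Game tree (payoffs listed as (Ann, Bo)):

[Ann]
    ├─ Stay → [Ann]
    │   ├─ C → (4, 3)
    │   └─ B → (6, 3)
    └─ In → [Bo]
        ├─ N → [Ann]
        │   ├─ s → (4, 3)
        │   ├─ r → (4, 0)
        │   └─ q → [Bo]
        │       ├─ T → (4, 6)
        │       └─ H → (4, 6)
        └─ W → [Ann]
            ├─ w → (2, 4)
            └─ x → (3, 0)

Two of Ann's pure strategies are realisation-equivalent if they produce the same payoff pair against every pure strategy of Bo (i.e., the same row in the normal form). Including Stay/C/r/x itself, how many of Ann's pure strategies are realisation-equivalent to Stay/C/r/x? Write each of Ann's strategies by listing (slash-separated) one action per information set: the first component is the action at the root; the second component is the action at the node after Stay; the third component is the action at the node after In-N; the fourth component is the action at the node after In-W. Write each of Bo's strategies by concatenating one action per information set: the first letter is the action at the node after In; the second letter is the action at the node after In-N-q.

6

Row for Stay/C/r/x (columns NT, NH, WT, WH): (4,3) (4,3) (4,3) (4,3).
Under Stay/C/r/x, Ann's choice at the node after In-N and at the node after In-W can never be reached regardless of what Bo does, so varying those choices leaves every outcome unchanged.
Holding the reachable choices fixed and varying the unreachable ones freely already gives 3 × 2 = 6 equivalent strategies.
No other strategy reproduces this row, so those 6 are the full class: Stay/C/s/w, Stay/C/s/x, Stay/C/r/w, Stay/C/r/x, Stay/C/q/w, Stay/C/q/x.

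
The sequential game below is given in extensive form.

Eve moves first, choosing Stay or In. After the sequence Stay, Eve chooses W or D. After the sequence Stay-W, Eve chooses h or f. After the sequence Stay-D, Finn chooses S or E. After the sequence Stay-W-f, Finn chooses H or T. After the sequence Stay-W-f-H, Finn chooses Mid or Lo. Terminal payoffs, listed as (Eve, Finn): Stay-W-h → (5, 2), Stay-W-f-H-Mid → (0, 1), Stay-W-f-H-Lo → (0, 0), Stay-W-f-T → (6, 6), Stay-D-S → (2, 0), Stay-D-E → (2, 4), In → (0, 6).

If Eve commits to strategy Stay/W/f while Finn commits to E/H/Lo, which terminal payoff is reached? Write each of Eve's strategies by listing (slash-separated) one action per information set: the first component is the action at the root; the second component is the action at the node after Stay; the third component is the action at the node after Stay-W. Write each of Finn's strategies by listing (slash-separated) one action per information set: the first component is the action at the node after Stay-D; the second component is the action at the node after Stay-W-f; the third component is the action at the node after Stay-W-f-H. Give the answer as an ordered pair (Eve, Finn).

Trace the play path from the root:
  Eve plays Stay
  Eve plays W at [Stay]
  Eve plays f at [Stay-W]
  Finn plays H at [Stay-W-f]
  Finn plays Lo at [Stay-W-f-H]
→ terminal payoff (0, 0).
(Finn's choice at the node after Stay-D is never reached on this path, so it doesn't affect the outcome.)

(0, 0)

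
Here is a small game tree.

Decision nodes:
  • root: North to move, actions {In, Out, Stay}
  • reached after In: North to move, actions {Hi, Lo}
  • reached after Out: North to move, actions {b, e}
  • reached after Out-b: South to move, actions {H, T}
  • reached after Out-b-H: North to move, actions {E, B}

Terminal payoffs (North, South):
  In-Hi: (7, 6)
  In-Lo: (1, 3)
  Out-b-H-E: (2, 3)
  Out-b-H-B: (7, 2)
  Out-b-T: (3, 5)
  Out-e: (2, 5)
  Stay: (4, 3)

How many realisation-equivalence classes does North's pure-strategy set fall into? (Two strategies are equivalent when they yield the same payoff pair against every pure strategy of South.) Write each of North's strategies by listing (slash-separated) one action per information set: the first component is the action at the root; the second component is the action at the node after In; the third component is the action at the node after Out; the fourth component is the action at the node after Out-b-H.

6

North has 24 pure strategies: In/Hi/b/E, In/Hi/b/B, In/Hi/e/E, In/Hi/e/B, In/Lo/b/E, In/Lo/b/B, In/Lo/e/E, In/Lo/e/B, Out/Hi/b/E, Out/Hi/b/B, Out/Hi/e/E, Out/Hi/e/B, Out/Lo/b/E, Out/Lo/b/B, Out/Lo/e/E, Out/Lo/e/B, Stay/Hi/b/E, Stay/Hi/b/B, Stay/Hi/e/E, Stay/Hi/e/B, Stay/Lo/b/E, Stay/Lo/b/B, Stay/Lo/e/E, Stay/Lo/e/B. Columns: H, T.
{In/Hi/b/E, In/Hi/b/B, In/Hi/e/E, In/Hi/e/B} → row (7,6) (7,6)
{In/Lo/b/E, In/Lo/b/B, In/Lo/e/E, In/Lo/e/B} → row (1,3) (1,3)
{Out/Hi/b/E, Out/Lo/b/E} → row (2,3) (3,5)
{Out/Hi/b/B, Out/Lo/b/B} → row (7,2) (3,5)
{Out/Hi/e/E, Out/Hi/e/B, Out/Lo/e/E, Out/Lo/e/B} → row (2,5) (2,5)
{Stay/Hi/b/E, Stay/Hi/b/B, Stay/Hi/e/E, Stay/Hi/e/B, Stay/Lo/b/E, Stay/Lo/b/B, Stay/Lo/e/E, Stay/Lo/e/B} → row (4,3) (4,3)
That's 6 distinct rows out of 24 strategies.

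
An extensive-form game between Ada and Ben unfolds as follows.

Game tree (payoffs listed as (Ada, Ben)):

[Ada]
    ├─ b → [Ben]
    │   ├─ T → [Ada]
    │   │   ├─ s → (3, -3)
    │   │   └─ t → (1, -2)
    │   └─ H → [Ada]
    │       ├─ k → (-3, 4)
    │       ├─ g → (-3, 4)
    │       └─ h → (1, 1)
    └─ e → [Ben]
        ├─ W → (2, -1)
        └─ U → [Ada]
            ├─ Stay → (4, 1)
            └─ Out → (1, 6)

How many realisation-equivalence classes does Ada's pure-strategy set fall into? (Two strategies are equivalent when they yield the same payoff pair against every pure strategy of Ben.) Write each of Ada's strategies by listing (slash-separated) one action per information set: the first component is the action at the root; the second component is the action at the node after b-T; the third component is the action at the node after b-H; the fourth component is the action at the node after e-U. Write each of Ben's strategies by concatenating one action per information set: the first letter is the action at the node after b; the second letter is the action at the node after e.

6

Ada has 24 pure strategies: b/s/k/Stay, b/s/k/Out, b/s/g/Stay, b/s/g/Out, b/s/h/Stay, b/s/h/Out, b/t/k/Stay, b/t/k/Out, b/t/g/Stay, b/t/g/Out, b/t/h/Stay, b/t/h/Out, e/s/k/Stay, e/s/k/Out, e/s/g/Stay, e/s/g/Out, e/s/h/Stay, e/s/h/Out, e/t/k/Stay, e/t/k/Out, e/t/g/Stay, e/t/g/Out, e/t/h/Stay, e/t/h/Out. Columns: TW, TU, HW, HU.
{b/s/k/Stay, b/s/k/Out, b/s/g/Stay, b/s/g/Out} → row (3,-3) (3,-3) (-3,4) (-3,4)
{b/s/h/Stay, b/s/h/Out} → row (3,-3) (3,-3) (1,1) (1,1)
{b/t/k/Stay, b/t/k/Out, b/t/g/Stay, b/t/g/Out} → row (1,-2) (1,-2) (-3,4) (-3,4)
{b/t/h/Stay, b/t/h/Out} → row (1,-2) (1,-2) (1,1) (1,1)
{e/s/k/Stay, e/s/g/Stay, e/s/h/Stay, e/t/k/Stay, e/t/g/Stay, e/t/h/Stay} → row (2,-1) (4,1) (2,-1) (4,1)
{e/s/k/Out, e/s/g/Out, e/s/h/Out, e/t/k/Out, e/t/g/Out, e/t/h/Out} → row (2,-1) (1,6) (2,-1) (1,6)
That's 6 distinct rows out of 24 strategies.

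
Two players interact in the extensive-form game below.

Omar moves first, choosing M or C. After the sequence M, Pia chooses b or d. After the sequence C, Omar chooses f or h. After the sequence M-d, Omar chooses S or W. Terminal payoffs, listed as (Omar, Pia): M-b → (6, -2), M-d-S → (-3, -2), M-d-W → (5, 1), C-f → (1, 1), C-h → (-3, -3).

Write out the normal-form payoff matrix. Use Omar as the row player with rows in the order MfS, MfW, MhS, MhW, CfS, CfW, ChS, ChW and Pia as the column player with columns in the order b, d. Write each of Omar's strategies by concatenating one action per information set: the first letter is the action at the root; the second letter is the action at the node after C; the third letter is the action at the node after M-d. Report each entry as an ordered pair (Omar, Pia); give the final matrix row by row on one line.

MfS: (6,-2) (-3,-2) | MfW: (6,-2) (5,1) | MhS: (6,-2) (-3,-2) | MhW: (6,-2) (5,1) | CfS: (1,1) (1,1) | CfW: (1,1) (1,1) | ChS: (-3,-3) (-3,-3) | ChW: (-3,-3) (-3,-3)

Row MfS: b→(6,-2), d→(-3,-2)
Row MfW: b→(6,-2), d→(5,1)
Row MhS: b→(6,-2), d→(-3,-2)
Row MhW: b→(6,-2), d→(5,1)
Row CfS: b→(1,1), d→(1,1)
Row CfW: b→(1,1), d→(1,1)
Row ChS: b→(-3,-3), d→(-3,-3)
Row ChW: b→(-3,-3), d→(-3,-3)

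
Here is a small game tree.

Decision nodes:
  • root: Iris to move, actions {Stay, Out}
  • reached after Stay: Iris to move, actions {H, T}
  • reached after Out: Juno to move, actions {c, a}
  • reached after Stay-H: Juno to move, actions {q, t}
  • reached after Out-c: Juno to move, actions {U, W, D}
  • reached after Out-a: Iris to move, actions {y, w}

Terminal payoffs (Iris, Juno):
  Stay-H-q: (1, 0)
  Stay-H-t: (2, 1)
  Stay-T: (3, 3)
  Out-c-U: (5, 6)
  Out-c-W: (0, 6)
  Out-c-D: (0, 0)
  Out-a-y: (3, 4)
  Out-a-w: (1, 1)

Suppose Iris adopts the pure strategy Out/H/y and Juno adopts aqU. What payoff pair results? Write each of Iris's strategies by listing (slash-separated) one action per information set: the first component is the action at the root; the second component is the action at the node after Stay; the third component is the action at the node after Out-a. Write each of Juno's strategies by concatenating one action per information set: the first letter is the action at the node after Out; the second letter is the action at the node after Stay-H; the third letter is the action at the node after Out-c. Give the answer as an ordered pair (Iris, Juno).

(3, 4)

Trace the play path from the root:
  Iris plays Out
  Juno plays a at [Out]
  Iris plays y at [Out-a]
→ terminal payoff (3, 4).
(Iris's choice at the node after Stay is never reached on this path, so it doesn't affect the outcome.)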